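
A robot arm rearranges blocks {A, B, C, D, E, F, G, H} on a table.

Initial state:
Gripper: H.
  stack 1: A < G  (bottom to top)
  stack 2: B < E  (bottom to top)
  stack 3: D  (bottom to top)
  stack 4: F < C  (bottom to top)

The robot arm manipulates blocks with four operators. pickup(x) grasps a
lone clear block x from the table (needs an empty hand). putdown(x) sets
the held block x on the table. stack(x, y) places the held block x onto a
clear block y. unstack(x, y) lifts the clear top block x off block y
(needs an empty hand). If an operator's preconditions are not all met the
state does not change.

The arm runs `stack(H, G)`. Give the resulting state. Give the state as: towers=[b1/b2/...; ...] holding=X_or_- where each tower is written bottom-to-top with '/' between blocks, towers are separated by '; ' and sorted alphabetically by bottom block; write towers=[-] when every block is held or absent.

before: towers=[A/G; B/E; D; F/C] holding=H
pre[stack(H, G)]: holding(H) yes, clear(G) yes, H≠G yes
all met → apply stack(H, G)
after:  towers=[A/G/H; B/E; D; F/C] holding=-

towers=[A/G/H; B/E; D; F/C] holding=-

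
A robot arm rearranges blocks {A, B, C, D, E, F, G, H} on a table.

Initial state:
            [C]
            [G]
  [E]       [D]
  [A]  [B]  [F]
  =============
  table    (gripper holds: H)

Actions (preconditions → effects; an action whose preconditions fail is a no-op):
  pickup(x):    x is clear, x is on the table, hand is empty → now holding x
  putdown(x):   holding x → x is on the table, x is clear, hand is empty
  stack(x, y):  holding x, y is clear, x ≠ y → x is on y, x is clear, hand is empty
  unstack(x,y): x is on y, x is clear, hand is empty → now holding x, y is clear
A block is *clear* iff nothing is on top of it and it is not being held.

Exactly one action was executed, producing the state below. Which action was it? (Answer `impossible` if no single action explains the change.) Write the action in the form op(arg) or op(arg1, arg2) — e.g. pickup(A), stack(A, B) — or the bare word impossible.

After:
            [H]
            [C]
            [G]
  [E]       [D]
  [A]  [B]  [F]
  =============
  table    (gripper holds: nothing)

stack(H, C)

target: towers=[A/E; B; F/D/G/C/H] holding=-
        putdown(H) → towers=[A/E; B; F/D/G/C; H] holding=-
       stack(H, E) → towers=[A/E/H; B; F/D/G/C] holding=-
       stack(H, B) → towers=[A/E; B/H; F/D/G/C] holding=-
       stack(H, C) → towers=[A/E; B; F/D/G/C/H] holding=-  ← match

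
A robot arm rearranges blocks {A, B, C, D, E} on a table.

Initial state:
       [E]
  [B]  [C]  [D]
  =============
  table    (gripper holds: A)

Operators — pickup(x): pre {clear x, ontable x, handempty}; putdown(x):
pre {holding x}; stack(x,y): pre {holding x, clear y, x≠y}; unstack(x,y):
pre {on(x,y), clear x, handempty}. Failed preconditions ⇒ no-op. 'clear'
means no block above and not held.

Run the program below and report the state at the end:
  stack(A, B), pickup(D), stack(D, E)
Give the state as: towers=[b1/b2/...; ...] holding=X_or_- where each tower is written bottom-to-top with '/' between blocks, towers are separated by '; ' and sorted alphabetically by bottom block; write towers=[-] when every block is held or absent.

towers=[B/A; C/E/D] holding=-

step 1 (stack(A, B)): towers=[B/A; C/E; D] holding=-
step 2 (pickup(D)): towers=[B/A; C/E] holding=D
step 3 (stack(D, E)): towers=[B/A; C/E/D] holding=-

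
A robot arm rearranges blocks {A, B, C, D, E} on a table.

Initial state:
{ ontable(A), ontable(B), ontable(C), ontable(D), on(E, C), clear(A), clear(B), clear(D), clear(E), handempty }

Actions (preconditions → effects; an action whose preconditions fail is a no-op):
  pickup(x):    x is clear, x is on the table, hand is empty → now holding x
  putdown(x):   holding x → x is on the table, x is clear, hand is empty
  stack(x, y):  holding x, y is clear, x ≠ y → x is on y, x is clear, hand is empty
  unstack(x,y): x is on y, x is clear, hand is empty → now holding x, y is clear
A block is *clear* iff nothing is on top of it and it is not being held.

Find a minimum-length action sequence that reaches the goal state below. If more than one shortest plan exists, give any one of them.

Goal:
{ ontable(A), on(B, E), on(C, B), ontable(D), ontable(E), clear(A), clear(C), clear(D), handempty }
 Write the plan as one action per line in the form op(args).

unstack(E, C)
putdown(E)
pickup(B)
stack(B, E)
pickup(C)
stack(C, B)

step 1 (unstack(E, C)): towers=[A; B; C; D] holding=E
step 2 (putdown(E)): towers=[A; B; C; D; E] holding=-
step 3 (pickup(B)): towers=[A; C; D; E] holding=B
step 4 (stack(B, E)): towers=[A; C; D; E/B] holding=-
step 5 (pickup(C)): towers=[A; D; E/B] holding=C
step 6 (stack(C, B)): towers=[A; D; E/B/C] holding=-
goal check: towers=[A; D; E/B/C] holding=- — reached (length 6, optimal by BFS)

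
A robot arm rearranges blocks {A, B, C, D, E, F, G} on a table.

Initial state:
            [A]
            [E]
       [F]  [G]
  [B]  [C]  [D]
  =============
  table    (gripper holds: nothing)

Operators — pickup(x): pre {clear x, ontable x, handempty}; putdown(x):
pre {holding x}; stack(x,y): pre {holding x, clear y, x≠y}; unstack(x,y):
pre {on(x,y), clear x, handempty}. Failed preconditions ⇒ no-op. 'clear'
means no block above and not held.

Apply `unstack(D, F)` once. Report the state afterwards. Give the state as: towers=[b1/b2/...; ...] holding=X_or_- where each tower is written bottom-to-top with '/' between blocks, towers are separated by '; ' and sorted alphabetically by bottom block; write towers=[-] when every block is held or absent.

before: towers=[B; C/F; D/G/E/A] holding=-
pre[unstack(D, F)]: on(D,F) ✗, clear(D) ✗, handempty ✓
on(D,F), clear(D) unmet → unstack(D, F) is a no-op
after:  towers=[B; C/F; D/G/E/A] holding=-

towers=[B; C/F; D/G/E/A] holding=-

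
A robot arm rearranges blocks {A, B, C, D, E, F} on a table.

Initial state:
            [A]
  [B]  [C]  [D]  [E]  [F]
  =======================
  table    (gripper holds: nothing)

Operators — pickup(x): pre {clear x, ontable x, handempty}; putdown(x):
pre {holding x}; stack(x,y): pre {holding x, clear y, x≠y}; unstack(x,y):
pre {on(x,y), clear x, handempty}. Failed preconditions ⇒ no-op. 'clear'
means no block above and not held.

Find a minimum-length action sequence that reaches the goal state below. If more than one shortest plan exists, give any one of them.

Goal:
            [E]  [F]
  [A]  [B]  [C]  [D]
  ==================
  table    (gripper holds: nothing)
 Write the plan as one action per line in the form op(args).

unstack(A, D)
putdown(A)
pickup(F)
stack(F, D)
pickup(E)
stack(E, C)

step 1 (unstack(A, D)): towers=[B; C; D; E; F] holding=A
step 2 (putdown(A)): towers=[A; B; C; D; E; F] holding=-
step 3 (pickup(F)): towers=[A; B; C; D; E] holding=F
step 4 (stack(F, D)): towers=[A; B; C; D/F; E] holding=-
step 5 (pickup(E)): towers=[A; B; C; D/F] holding=E
step 6 (stack(E, C)): towers=[A; B; C/E; D/F] holding=-
goal check: towers=[A; B; C/E; D/F] holding=- — reached (length 6, optimal by BFS)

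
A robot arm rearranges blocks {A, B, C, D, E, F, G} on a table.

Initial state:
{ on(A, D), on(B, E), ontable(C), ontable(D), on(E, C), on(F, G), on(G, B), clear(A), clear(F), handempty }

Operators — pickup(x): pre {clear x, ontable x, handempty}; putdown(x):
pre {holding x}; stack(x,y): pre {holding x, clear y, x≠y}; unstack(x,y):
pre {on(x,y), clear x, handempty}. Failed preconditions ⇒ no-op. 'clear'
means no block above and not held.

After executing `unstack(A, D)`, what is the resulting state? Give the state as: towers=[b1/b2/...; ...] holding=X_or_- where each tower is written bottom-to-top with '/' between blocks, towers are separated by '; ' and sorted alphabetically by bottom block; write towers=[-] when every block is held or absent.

towers=[C/E/B/G/F; D] holding=A

before: towers=[C/E/B/G/F; D/A] holding=-
pre[unstack(A, D)]: on(A,D) yes, clear(A) yes, handempty yes
all met → apply unstack(A, D)
after:  towers=[C/E/B/G/F; D] holding=A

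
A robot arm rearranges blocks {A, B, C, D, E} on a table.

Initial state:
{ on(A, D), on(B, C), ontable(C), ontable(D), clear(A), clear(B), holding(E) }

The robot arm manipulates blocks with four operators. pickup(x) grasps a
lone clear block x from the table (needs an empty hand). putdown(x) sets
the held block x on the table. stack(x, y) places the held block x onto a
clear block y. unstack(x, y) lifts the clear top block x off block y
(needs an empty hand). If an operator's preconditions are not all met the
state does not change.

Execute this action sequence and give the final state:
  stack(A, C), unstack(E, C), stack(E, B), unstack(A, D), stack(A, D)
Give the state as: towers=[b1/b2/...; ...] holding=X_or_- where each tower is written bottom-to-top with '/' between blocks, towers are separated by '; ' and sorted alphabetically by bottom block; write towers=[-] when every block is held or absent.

step 1 (stack(A, C)) [no-op]: towers=[C/B; D/A] holding=E
step 2 (unstack(E, C)) [no-op]: towers=[C/B; D/A] holding=E
step 3 (stack(E, B)): towers=[C/B/E; D/A] holding=-
step 4 (unstack(A, D)): towers=[C/B/E; D] holding=A
step 5 (stack(A, D)): towers=[C/B/E; D/A] holding=-

towers=[C/B/E; D/A] holding=-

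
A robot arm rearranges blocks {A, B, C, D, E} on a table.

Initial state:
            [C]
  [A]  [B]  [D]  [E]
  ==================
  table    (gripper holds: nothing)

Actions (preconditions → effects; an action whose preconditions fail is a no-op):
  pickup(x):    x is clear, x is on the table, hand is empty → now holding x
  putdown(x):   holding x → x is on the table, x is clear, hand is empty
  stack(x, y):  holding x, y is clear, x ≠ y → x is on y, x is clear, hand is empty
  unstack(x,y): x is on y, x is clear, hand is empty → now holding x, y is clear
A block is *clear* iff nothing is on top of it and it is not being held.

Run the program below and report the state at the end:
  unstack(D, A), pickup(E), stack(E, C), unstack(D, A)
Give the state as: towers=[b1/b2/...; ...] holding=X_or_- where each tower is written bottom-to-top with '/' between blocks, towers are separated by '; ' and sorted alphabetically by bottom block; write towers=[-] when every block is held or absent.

step 1 (unstack(D, A)) [no-op]: towers=[A; B; D/C; E] holding=-
step 2 (pickup(E)): towers=[A; B; D/C] holding=E
step 3 (stack(E, C)): towers=[A; B; D/C/E] holding=-
step 4 (unstack(D, A)) [no-op]: towers=[A; B; D/C/E] holding=-

towers=[A; B; D/C/E] holding=-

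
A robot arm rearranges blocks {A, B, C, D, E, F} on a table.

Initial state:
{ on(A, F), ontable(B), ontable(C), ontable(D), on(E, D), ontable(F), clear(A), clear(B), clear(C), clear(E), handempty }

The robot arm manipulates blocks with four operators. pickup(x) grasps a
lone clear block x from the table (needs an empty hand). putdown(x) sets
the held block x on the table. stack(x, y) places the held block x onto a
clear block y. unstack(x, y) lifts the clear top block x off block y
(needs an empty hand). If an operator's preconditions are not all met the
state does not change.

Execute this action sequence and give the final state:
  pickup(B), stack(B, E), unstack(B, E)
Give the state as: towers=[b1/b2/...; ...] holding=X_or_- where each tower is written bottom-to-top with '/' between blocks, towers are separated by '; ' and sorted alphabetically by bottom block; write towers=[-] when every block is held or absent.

step 1 (pickup(B)): towers=[C; D/E; F/A] holding=B
step 2 (stack(B, E)): towers=[C; D/E/B; F/A] holding=-
step 3 (unstack(B, E)): towers=[C; D/E; F/A] holding=B

towers=[C; D/E; F/A] holding=B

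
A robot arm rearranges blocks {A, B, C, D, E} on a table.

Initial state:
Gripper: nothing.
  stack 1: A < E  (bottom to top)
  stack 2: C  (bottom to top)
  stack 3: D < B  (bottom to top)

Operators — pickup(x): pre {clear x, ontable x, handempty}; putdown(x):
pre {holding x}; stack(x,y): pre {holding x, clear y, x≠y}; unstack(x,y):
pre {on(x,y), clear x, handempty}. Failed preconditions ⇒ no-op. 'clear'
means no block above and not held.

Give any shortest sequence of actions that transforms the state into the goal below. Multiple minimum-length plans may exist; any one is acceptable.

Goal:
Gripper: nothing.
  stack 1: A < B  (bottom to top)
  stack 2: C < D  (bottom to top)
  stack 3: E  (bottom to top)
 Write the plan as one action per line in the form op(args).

step 1 (unstack(E, A)): towers=[A; C; D/B] holding=E
step 2 (putdown(E)): towers=[A; C; D/B; E] holding=-
step 3 (unstack(B, D)): towers=[A; C; D; E] holding=B
step 4 (stack(B, A)): towers=[A/B; C; D; E] holding=-
step 5 (pickup(D)): towers=[A/B; C; E] holding=D
step 6 (stack(D, C)): towers=[A/B; C/D; E] holding=-
goal check: towers=[A/B; C/D; E] holding=- — reached (length 6, optimal by BFS)

unstack(E, A)
putdown(E)
unstack(B, D)
stack(B, A)
pickup(D)
stack(D, C)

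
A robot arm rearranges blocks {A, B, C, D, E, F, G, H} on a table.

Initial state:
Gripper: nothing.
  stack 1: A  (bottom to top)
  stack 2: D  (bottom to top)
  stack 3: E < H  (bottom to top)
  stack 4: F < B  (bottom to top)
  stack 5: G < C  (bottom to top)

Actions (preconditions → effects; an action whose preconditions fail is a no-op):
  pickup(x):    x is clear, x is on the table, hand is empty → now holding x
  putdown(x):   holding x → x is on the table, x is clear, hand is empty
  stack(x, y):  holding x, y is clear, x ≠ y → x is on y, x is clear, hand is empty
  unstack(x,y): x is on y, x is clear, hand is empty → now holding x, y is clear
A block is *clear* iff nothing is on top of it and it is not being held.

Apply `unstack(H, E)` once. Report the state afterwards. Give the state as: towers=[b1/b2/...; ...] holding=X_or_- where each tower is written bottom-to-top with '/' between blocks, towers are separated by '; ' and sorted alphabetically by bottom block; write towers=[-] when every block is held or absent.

towers=[A; D; E; F/B; G/C] holding=H

before: towers=[A; D; E/H; F/B; G/C] holding=-
pre[unstack(H, E)]: on(H,E) ✓, clear(H) ✓, handempty ✓
all met → apply unstack(H, E)
after:  towers=[A; D; E; F/B; G/C] holding=H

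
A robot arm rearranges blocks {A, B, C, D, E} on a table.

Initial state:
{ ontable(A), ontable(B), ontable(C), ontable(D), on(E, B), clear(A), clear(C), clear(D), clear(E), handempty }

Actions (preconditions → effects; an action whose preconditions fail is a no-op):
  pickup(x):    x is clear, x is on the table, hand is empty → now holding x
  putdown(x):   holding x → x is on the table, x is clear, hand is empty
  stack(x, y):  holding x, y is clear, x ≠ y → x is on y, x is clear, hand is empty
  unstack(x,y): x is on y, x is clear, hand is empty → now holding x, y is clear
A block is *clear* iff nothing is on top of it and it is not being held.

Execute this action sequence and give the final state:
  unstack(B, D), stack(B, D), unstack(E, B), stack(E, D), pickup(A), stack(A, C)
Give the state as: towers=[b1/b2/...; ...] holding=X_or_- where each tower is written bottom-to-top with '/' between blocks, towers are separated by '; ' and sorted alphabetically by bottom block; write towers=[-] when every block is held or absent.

towers=[B; C/A; D/E] holding=-

step 1 (unstack(B, D)) [no-op]: towers=[A; B/E; C; D] holding=-
step 2 (stack(B, D)) [no-op]: towers=[A; B/E; C; D] holding=-
step 3 (unstack(E, B)): towers=[A; B; C; D] holding=E
step 4 (stack(E, D)): towers=[A; B; C; D/E] holding=-
step 5 (pickup(A)): towers=[B; C; D/E] holding=A
step 6 (stack(A, C)): towers=[B; C/A; D/E] holding=-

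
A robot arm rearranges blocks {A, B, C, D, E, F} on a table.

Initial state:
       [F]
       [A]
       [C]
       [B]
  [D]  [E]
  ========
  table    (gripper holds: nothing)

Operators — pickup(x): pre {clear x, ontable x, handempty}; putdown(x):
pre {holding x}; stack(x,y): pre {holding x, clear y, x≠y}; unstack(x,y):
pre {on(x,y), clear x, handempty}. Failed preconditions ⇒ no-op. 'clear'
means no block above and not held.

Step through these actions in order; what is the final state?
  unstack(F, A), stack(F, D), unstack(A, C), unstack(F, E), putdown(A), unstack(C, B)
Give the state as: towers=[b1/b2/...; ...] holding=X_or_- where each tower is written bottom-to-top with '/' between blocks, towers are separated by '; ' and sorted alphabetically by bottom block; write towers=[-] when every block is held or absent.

towers=[A; D/F; E/B] holding=C

step 1 (unstack(F, A)): towers=[D; E/B/C/A] holding=F
step 2 (stack(F, D)): towers=[D/F; E/B/C/A] holding=-
step 3 (unstack(A, C)): towers=[D/F; E/B/C] holding=A
step 4 (unstack(F, E)) [no-op]: towers=[D/F; E/B/C] holding=A
step 5 (putdown(A)): towers=[A; D/F; E/B/C] holding=-
step 6 (unstack(C, B)): towers=[A; D/F; E/B] holding=C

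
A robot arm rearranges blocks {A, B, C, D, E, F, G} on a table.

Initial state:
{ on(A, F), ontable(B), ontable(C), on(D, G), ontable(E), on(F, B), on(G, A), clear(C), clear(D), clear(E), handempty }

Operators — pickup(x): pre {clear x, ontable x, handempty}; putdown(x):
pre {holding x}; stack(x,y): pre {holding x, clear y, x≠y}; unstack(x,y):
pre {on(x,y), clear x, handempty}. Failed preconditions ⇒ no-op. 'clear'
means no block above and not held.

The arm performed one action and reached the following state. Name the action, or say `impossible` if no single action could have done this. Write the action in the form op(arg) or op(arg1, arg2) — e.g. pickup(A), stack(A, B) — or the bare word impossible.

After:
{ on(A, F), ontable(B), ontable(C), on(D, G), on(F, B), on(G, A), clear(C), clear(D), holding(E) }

target: towers=[B/F/A/G/D; C] holding=E
     unstack(D, G) → towers=[B/F/A/G; C; E] holding=D
         pickup(E) → towers=[B/F/A/G/D; C] holding=E  ← match
         pickup(C) → towers=[B/F/A/G/D; E] holding=C

pickup(E)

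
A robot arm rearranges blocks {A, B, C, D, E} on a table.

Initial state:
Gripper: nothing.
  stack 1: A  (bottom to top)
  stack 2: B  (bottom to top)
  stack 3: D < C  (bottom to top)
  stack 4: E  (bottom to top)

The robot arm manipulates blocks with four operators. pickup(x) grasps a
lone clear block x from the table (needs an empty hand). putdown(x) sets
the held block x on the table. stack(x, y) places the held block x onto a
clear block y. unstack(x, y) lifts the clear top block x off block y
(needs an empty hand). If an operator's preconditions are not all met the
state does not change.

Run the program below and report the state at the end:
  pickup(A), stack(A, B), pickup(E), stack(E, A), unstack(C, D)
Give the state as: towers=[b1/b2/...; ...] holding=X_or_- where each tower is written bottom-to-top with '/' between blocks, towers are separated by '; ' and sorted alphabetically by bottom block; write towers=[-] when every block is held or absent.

towers=[B/A/E; D] holding=C

step 1 (pickup(A)): towers=[B; D/C; E] holding=A
step 2 (stack(A, B)): towers=[B/A; D/C; E] holding=-
step 3 (pickup(E)): towers=[B/A; D/C] holding=E
step 4 (stack(E, A)): towers=[B/A/E; D/C] holding=-
step 5 (unstack(C, D)): towers=[B/A/E; D] holding=C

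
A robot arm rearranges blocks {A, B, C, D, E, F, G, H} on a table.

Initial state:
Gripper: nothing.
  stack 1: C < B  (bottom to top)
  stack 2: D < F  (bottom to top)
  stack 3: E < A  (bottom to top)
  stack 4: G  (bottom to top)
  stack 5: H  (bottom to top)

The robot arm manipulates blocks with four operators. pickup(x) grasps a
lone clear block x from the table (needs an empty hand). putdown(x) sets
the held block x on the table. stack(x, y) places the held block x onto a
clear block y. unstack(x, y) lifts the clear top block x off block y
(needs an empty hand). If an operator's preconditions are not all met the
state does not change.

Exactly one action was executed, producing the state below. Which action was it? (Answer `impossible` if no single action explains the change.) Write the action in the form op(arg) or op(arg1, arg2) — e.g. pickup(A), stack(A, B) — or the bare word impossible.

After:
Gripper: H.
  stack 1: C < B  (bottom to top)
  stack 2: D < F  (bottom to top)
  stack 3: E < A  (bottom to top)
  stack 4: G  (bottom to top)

target: towers=[C/B; D/F; E/A; G] holding=H
         pickup(G) → towers=[C/B; D/F; E/A; H] holding=G
     unstack(A, E) → towers=[C/B; D/F; E; G; H] holding=A
         pickup(H) → towers=[C/B; D/F; E/A; G] holding=H  ← match
     unstack(B, C) → towers=[C; D/F; E/A; G; H] holding=B
     unstack(F, D) → towers=[C/B; D; E/A; G; H] holding=F

pickup(H)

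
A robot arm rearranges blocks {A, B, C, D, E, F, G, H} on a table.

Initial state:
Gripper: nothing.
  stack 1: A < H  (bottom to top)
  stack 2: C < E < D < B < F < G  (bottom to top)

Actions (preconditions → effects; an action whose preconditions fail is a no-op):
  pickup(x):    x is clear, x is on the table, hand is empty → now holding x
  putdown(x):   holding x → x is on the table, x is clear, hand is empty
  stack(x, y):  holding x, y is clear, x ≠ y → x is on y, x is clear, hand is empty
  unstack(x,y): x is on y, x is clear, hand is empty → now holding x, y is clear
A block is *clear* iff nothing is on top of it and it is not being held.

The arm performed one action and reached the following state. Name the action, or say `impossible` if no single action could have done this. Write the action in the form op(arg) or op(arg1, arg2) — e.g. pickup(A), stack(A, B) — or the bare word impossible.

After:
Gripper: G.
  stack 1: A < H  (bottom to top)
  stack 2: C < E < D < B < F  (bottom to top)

unstack(G, F)

target: towers=[A/H; C/E/D/B/F] holding=G
     unstack(G, F) → towers=[A/H; C/E/D/B/F] holding=G  ← match
     unstack(H, A) → towers=[A; C/E/D/B/F/G] holding=H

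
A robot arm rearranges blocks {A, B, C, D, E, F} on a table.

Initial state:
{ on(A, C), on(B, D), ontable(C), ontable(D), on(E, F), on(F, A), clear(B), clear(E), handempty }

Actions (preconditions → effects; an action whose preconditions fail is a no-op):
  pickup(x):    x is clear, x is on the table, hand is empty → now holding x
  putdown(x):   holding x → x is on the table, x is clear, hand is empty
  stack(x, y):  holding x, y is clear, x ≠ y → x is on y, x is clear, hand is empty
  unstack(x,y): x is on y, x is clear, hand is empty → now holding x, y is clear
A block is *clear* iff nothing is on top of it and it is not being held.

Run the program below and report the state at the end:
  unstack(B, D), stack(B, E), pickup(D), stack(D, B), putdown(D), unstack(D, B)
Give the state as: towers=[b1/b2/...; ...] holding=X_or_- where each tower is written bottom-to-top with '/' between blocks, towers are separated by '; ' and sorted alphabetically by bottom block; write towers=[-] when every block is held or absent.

towers=[C/A/F/E/B] holding=D

step 1 (unstack(B, D)): towers=[C/A/F/E; D] holding=B
step 2 (stack(B, E)): towers=[C/A/F/E/B; D] holding=-
step 3 (pickup(D)): towers=[C/A/F/E/B] holding=D
step 4 (stack(D, B)): towers=[C/A/F/E/B/D] holding=-
step 5 (putdown(D)) [no-op]: towers=[C/A/F/E/B/D] holding=-
step 6 (unstack(D, B)): towers=[C/A/F/E/B] holding=D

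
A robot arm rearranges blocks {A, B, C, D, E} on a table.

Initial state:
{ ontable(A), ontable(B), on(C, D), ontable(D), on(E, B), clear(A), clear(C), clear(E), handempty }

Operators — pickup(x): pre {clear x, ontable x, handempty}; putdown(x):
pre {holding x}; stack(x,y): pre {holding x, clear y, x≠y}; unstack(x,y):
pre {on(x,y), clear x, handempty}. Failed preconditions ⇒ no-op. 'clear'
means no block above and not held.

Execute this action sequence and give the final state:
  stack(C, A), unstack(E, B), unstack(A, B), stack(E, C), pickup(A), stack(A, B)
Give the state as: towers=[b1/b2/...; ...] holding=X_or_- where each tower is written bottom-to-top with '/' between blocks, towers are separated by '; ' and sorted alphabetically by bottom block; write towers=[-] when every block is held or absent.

step 1 (stack(C, A)) [no-op]: towers=[A; B/E; D/C] holding=-
step 2 (unstack(E, B)): towers=[A; B; D/C] holding=E
step 3 (unstack(A, B)) [no-op]: towers=[A; B; D/C] holding=E
step 4 (stack(E, C)): towers=[A; B; D/C/E] holding=-
step 5 (pickup(A)): towers=[B; D/C/E] holding=A
step 6 (stack(A, B)): towers=[B/A; D/C/E] holding=-

towers=[B/A; D/C/E] holding=-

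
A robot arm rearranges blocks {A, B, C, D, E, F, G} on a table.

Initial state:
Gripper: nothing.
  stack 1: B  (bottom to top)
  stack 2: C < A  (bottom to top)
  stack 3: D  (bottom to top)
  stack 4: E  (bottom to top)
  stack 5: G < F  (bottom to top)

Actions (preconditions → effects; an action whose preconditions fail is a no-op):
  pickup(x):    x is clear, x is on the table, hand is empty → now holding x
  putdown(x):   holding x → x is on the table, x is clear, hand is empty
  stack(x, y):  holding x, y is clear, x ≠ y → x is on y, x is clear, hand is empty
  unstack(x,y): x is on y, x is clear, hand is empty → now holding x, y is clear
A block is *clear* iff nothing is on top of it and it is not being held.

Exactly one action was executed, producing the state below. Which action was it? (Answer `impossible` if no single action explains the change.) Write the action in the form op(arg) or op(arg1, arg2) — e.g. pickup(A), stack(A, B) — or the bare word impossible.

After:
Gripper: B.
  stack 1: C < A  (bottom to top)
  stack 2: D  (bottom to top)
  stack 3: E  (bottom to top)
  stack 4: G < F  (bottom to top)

target: towers=[C/A; D; E; G/F] holding=B
         pickup(B) → towers=[C/A; D; E; G/F] holding=B  ← match
     unstack(F, G) → towers=[B; C/A; D; E; G] holding=F
         pickup(D) → towers=[B; C/A; E; G/F] holding=D
     unstack(A, C) → towers=[B; C; D; E; G/F] holding=A
         pickup(E) → towers=[B; C/A; D; G/F] holding=E

pickup(B)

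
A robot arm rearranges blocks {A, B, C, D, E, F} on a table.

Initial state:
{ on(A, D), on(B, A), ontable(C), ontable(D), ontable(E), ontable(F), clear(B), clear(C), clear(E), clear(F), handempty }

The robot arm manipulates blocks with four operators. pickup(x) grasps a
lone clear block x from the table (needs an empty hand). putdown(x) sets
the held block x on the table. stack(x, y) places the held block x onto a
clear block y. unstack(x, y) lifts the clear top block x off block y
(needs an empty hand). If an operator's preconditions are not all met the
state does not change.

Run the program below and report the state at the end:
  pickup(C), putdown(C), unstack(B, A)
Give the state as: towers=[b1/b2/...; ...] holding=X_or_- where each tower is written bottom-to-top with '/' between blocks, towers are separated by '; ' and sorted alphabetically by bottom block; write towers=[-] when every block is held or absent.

towers=[C; D/A; E; F] holding=B

step 1 (pickup(C)): towers=[D/A/B; E; F] holding=C
step 2 (putdown(C)): towers=[C; D/A/B; E; F] holding=-
step 3 (unstack(B, A)): towers=[C; D/A; E; F] holding=B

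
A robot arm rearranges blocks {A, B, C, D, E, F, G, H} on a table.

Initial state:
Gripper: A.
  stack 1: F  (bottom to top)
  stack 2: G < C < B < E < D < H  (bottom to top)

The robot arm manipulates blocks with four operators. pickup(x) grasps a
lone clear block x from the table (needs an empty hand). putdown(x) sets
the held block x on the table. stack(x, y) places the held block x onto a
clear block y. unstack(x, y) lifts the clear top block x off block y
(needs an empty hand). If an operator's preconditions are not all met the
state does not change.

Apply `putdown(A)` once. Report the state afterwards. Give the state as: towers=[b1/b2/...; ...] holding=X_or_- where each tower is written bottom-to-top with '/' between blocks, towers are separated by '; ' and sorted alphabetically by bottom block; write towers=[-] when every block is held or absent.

before: towers=[F; G/C/B/E/D/H] holding=A
pre[putdown(A)]: holding(A) ✓
all met → apply putdown(A)
after:  towers=[A; F; G/C/B/E/D/H] holding=-

towers=[A; F; G/C/B/E/D/H] holding=-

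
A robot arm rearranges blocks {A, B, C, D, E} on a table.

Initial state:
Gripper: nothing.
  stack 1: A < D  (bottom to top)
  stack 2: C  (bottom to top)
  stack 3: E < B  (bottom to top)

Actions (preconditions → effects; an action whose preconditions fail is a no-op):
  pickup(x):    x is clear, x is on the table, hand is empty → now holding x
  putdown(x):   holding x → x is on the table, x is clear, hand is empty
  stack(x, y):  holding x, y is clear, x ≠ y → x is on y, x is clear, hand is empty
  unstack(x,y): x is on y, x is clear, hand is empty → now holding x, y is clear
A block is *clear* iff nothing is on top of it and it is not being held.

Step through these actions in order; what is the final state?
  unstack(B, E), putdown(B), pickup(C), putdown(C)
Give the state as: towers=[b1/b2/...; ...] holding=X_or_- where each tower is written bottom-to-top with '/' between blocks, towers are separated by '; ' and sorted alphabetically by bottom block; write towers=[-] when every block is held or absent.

towers=[A/D; B; C; E] holding=-

step 1 (unstack(B, E)): towers=[A/D; C; E] holding=B
step 2 (putdown(B)): towers=[A/D; B; C; E] holding=-
step 3 (pickup(C)): towers=[A/D; B; E] holding=C
step 4 (putdown(C)): towers=[A/D; B; C; E] holding=-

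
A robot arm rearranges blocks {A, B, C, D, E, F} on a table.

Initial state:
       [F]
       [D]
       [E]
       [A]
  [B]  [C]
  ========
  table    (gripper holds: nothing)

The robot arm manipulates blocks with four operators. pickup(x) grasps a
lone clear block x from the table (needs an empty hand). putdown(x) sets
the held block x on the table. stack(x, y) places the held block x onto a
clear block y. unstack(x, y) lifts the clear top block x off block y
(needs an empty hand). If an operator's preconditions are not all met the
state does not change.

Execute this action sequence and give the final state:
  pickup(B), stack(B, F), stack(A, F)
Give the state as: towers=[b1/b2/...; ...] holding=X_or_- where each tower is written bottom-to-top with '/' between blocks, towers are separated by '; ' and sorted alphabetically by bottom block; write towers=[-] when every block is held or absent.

step 1 (pickup(B)): towers=[C/A/E/D/F] holding=B
step 2 (stack(B, F)): towers=[C/A/E/D/F/B] holding=-
step 3 (stack(A, F)) [no-op]: towers=[C/A/E/D/F/B] holding=-

towers=[C/A/E/D/F/B] holding=-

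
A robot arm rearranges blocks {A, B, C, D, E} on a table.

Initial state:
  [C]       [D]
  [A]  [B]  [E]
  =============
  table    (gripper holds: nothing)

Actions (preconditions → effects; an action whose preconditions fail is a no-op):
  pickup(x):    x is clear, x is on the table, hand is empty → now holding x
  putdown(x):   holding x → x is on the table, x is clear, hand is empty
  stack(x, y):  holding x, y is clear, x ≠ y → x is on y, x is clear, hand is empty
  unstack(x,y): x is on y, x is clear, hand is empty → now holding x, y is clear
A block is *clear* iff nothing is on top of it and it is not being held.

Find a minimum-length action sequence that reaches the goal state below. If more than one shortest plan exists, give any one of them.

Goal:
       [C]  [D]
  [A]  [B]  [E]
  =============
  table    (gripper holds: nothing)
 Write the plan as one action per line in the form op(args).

unstack(C, A)
stack(C, B)

step 1 (unstack(C, A)): towers=[A; B; E/D] holding=C
step 2 (stack(C, B)): towers=[A; B/C; E/D] holding=-
goal check: towers=[A; B/C; E/D] holding=- — reached (length 2, optimal by BFS)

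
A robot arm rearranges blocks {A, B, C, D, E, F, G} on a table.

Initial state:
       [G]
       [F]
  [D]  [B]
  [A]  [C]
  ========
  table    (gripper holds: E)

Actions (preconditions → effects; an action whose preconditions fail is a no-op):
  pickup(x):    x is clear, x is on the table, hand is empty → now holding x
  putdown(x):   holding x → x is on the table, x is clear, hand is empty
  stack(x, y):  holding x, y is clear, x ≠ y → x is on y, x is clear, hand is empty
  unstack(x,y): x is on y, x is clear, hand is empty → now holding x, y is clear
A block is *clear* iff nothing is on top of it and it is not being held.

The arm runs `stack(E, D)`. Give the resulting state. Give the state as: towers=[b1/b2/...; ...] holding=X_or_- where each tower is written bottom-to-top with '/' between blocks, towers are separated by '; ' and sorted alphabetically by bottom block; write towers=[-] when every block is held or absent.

before: towers=[A/D; C/B/F/G] holding=E
pre[stack(E, D)]: holding(E) yes, clear(D) yes, E≠D yes
all met → apply stack(E, D)
after:  towers=[A/D/E; C/B/F/G] holding=-

towers=[A/D/E; C/B/F/G] holding=-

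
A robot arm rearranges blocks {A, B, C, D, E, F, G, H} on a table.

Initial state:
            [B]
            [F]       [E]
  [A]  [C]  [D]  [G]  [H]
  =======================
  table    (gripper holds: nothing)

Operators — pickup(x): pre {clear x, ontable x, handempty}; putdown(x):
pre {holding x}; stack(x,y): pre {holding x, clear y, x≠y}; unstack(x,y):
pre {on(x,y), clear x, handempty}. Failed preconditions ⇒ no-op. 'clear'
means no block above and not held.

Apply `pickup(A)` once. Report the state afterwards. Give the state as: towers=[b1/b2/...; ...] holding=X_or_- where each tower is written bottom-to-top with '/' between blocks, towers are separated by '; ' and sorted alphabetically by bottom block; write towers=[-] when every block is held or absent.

before: towers=[A; C; D/F/B; G; H/E] holding=-
pre[pickup(A)]: clear(A) yes, ontable(A) yes, handempty yes
all met → apply pickup(A)
after:  towers=[C; D/F/B; G; H/E] holding=A

towers=[C; D/F/B; G; H/E] holding=A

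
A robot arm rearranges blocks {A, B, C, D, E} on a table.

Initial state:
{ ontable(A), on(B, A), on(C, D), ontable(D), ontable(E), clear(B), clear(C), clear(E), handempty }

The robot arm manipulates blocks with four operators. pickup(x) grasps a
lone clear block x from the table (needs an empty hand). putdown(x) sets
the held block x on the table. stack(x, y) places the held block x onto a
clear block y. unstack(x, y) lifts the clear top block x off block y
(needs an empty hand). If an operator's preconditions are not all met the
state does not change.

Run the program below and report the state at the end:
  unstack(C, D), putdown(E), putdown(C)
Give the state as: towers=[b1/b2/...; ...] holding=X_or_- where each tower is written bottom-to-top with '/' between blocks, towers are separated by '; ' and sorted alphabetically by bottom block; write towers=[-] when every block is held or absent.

step 1 (unstack(C, D)): towers=[A/B; D; E] holding=C
step 2 (putdown(E)) [no-op]: towers=[A/B; D; E] holding=C
step 3 (putdown(C)): towers=[A/B; C; D; E] holding=-

towers=[A/B; C; D; E] holding=-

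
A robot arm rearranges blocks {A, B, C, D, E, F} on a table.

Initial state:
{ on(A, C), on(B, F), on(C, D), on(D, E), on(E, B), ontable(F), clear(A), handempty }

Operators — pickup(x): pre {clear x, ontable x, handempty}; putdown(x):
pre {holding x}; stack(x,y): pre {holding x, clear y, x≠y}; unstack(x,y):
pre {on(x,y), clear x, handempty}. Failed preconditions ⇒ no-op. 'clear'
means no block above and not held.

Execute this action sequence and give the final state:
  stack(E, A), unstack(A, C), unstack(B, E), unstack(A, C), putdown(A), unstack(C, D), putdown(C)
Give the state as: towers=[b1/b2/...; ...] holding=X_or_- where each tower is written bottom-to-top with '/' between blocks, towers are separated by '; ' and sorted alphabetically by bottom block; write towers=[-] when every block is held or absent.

towers=[A; C; F/B/E/D] holding=-

step 1 (stack(E, A)) [no-op]: towers=[F/B/E/D/C/A] holding=-
step 2 (unstack(A, C)): towers=[F/B/E/D/C] holding=A
step 3 (unstack(B, E)) [no-op]: towers=[F/B/E/D/C] holding=A
step 4 (unstack(A, C)) [no-op]: towers=[F/B/E/D/C] holding=A
step 5 (putdown(A)): towers=[A; F/B/E/D/C] holding=-
step 6 (unstack(C, D)): towers=[A; F/B/E/D] holding=C
step 7 (putdown(C)): towers=[A; C; F/B/E/D] holding=-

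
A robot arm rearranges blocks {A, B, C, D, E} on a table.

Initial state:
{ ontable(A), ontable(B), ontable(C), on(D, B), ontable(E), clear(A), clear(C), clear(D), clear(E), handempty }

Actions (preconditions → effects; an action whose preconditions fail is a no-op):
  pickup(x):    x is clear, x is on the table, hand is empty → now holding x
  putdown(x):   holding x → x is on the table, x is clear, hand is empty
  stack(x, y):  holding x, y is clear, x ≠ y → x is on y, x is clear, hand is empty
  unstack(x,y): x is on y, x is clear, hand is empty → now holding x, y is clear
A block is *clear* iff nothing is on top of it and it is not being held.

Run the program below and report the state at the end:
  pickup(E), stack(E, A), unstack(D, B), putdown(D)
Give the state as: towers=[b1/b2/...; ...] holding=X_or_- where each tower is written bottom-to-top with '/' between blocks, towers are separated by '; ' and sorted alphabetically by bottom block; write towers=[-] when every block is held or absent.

towers=[A/E; B; C; D] holding=-

step 1 (pickup(E)): towers=[A; B/D; C] holding=E
step 2 (stack(E, A)): towers=[A/E; B/D; C] holding=-
step 3 (unstack(D, B)): towers=[A/E; B; C] holding=D
step 4 (putdown(D)): towers=[A/E; B; C; D] holding=-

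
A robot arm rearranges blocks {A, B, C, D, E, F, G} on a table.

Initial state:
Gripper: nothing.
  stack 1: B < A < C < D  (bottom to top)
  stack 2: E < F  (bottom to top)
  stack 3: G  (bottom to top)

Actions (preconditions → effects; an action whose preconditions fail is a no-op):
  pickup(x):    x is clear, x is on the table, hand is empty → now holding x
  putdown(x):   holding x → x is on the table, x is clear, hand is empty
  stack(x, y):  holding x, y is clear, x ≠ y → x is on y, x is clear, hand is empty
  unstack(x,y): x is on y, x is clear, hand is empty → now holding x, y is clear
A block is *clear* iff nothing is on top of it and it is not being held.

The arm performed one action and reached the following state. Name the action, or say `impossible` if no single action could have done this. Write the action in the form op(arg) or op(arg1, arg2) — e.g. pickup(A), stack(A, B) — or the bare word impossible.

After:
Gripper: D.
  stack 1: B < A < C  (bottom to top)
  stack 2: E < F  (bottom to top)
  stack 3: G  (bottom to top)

target: towers=[B/A/C; E/F; G] holding=D
     unstack(F, E) → towers=[B/A/C/D; E; G] holding=F
         pickup(G) → towers=[B/A/C/D; E/F] holding=G
     unstack(D, C) → towers=[B/A/C; E/F; G] holding=D  ← match

unstack(D, C)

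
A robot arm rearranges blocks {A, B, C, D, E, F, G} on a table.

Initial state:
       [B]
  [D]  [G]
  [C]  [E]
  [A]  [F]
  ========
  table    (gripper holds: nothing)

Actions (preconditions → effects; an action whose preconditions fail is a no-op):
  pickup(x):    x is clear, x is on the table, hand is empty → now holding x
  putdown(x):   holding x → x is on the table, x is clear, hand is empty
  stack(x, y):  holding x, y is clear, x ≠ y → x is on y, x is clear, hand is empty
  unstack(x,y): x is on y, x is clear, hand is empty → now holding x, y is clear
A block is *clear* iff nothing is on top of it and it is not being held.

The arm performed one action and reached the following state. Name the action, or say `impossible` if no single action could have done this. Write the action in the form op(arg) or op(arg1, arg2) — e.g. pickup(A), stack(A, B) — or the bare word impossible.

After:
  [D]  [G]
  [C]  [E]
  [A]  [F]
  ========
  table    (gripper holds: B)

target: towers=[A/C/D; F/E/G] holding=B
     unstack(B, G) → towers=[A/C/D; F/E/G] holding=B  ← match
     unstack(D, C) → towers=[A/C; F/E/G/B] holding=D

unstack(B, G)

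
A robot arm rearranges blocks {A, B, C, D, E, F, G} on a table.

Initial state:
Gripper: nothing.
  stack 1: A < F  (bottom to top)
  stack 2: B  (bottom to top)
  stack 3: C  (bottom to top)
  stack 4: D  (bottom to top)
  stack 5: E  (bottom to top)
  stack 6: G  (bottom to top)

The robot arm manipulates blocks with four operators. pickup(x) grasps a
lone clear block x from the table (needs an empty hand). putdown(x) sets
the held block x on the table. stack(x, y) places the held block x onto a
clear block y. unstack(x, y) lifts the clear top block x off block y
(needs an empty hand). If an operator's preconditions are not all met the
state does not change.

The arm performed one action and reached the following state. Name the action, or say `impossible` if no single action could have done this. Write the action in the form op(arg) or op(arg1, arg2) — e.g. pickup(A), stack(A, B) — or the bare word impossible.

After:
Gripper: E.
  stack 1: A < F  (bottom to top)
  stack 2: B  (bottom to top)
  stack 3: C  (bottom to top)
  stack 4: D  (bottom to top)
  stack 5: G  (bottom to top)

pickup(E)

target: towers=[A/F; B; C; D; G] holding=E
         pickup(B) → towers=[A/F; C; D; E; G] holding=B
     unstack(F, A) → towers=[A; B; C; D; E; G] holding=F
         pickup(G) → towers=[A/F; B; C; D; E] holding=G
         pickup(D) → towers=[A/F; B; C; E; G] holding=D
         pickup(E) → towers=[A/F; B; C; D; G] holding=E  ← match
         pickup(C) → towers=[A/F; B; D; E; G] holding=C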